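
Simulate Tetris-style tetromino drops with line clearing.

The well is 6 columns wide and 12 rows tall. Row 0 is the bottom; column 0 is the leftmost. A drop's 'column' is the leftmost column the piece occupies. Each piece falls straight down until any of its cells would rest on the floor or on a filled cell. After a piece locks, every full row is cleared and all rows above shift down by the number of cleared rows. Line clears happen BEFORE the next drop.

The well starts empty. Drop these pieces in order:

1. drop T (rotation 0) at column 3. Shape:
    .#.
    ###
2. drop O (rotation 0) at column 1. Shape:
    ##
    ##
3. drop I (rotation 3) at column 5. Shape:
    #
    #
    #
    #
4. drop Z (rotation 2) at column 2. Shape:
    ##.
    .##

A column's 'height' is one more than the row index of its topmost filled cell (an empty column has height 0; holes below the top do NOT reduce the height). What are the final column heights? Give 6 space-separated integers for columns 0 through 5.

Answer: 0 2 4 4 3 5

Derivation:
Drop 1: T rot0 at col 3 lands with bottom-row=0; cleared 0 line(s) (total 0); column heights now [0 0 0 1 2 1], max=2
Drop 2: O rot0 at col 1 lands with bottom-row=0; cleared 0 line(s) (total 0); column heights now [0 2 2 1 2 1], max=2
Drop 3: I rot3 at col 5 lands with bottom-row=1; cleared 0 line(s) (total 0); column heights now [0 2 2 1 2 5], max=5
Drop 4: Z rot2 at col 2 lands with bottom-row=2; cleared 0 line(s) (total 0); column heights now [0 2 4 4 3 5], max=5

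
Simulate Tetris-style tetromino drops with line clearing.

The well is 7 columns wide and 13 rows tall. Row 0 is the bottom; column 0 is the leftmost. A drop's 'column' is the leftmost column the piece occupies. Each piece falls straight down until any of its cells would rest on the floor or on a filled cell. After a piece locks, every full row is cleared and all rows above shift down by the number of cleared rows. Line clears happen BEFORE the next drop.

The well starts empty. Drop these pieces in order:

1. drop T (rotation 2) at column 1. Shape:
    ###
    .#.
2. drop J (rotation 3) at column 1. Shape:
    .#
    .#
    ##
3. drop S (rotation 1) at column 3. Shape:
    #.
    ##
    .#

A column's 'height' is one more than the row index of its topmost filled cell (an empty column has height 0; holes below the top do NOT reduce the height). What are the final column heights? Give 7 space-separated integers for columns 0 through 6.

Answer: 0 3 5 4 3 0 0

Derivation:
Drop 1: T rot2 at col 1 lands with bottom-row=0; cleared 0 line(s) (total 0); column heights now [0 2 2 2 0 0 0], max=2
Drop 2: J rot3 at col 1 lands with bottom-row=2; cleared 0 line(s) (total 0); column heights now [0 3 5 2 0 0 0], max=5
Drop 3: S rot1 at col 3 lands with bottom-row=1; cleared 0 line(s) (total 0); column heights now [0 3 5 4 3 0 0], max=5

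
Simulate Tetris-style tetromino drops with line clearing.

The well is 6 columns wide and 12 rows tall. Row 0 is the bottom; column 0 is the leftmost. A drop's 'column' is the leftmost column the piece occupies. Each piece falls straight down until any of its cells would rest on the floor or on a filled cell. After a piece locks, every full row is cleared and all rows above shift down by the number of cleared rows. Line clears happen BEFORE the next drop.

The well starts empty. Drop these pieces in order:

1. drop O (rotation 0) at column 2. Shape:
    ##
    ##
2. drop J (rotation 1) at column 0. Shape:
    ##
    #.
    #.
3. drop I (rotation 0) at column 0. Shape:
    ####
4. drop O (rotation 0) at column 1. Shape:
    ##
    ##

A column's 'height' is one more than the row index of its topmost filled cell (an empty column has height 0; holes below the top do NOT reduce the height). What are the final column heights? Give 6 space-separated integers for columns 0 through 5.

Answer: 4 6 6 4 0 0

Derivation:
Drop 1: O rot0 at col 2 lands with bottom-row=0; cleared 0 line(s) (total 0); column heights now [0 0 2 2 0 0], max=2
Drop 2: J rot1 at col 0 lands with bottom-row=0; cleared 0 line(s) (total 0); column heights now [3 3 2 2 0 0], max=3
Drop 3: I rot0 at col 0 lands with bottom-row=3; cleared 0 line(s) (total 0); column heights now [4 4 4 4 0 0], max=4
Drop 4: O rot0 at col 1 lands with bottom-row=4; cleared 0 line(s) (total 0); column heights now [4 6 6 4 0 0], max=6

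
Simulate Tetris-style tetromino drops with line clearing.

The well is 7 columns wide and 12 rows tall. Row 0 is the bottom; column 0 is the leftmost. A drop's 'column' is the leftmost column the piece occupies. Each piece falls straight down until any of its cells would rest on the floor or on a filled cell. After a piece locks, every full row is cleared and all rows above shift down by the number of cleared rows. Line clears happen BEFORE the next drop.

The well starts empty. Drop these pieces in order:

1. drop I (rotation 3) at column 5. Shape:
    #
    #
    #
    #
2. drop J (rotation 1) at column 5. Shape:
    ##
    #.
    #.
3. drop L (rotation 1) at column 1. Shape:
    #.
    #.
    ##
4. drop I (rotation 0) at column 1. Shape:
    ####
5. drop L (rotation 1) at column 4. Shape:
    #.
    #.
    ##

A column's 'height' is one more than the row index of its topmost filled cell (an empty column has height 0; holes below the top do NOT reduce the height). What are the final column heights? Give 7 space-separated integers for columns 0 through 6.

Drop 1: I rot3 at col 5 lands with bottom-row=0; cleared 0 line(s) (total 0); column heights now [0 0 0 0 0 4 0], max=4
Drop 2: J rot1 at col 5 lands with bottom-row=4; cleared 0 line(s) (total 0); column heights now [0 0 0 0 0 7 7], max=7
Drop 3: L rot1 at col 1 lands with bottom-row=0; cleared 0 line(s) (total 0); column heights now [0 3 1 0 0 7 7], max=7
Drop 4: I rot0 at col 1 lands with bottom-row=3; cleared 0 line(s) (total 0); column heights now [0 4 4 4 4 7 7], max=7
Drop 5: L rot1 at col 4 lands with bottom-row=7; cleared 0 line(s) (total 0); column heights now [0 4 4 4 10 8 7], max=10

Answer: 0 4 4 4 10 8 7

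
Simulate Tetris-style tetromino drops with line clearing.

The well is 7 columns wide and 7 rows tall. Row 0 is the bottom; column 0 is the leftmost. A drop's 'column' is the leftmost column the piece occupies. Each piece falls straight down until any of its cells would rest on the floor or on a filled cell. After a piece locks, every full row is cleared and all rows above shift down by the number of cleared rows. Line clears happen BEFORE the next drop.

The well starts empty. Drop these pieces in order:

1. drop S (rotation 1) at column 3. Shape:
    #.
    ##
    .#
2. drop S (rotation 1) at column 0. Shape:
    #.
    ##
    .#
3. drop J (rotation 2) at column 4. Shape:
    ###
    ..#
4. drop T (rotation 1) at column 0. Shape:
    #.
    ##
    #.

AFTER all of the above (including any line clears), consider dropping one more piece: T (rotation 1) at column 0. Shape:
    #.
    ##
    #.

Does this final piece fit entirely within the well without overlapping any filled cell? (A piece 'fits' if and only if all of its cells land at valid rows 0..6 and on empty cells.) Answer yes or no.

Drop 1: S rot1 at col 3 lands with bottom-row=0; cleared 0 line(s) (total 0); column heights now [0 0 0 3 2 0 0], max=3
Drop 2: S rot1 at col 0 lands with bottom-row=0; cleared 0 line(s) (total 0); column heights now [3 2 0 3 2 0 0], max=3
Drop 3: J rot2 at col 4 lands with bottom-row=1; cleared 0 line(s) (total 0); column heights now [3 2 0 3 3 3 3], max=3
Drop 4: T rot1 at col 0 lands with bottom-row=3; cleared 0 line(s) (total 0); column heights now [6 5 0 3 3 3 3], max=6
Test piece T rot1 at col 0 (width 2): heights before test = [6 5 0 3 3 3 3]; fits = False

Answer: no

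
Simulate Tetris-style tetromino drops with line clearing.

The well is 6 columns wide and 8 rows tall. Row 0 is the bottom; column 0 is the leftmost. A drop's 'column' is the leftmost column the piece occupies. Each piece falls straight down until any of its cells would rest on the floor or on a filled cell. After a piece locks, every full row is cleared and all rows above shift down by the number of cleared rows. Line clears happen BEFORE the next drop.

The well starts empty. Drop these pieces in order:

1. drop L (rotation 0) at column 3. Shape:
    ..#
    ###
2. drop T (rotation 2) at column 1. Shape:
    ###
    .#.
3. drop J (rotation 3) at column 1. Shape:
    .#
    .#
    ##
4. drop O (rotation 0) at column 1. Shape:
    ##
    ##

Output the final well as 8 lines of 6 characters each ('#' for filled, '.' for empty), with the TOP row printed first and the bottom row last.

Drop 1: L rot0 at col 3 lands with bottom-row=0; cleared 0 line(s) (total 0); column heights now [0 0 0 1 1 2], max=2
Drop 2: T rot2 at col 1 lands with bottom-row=0; cleared 0 line(s) (total 0); column heights now [0 2 2 2 1 2], max=2
Drop 3: J rot3 at col 1 lands with bottom-row=2; cleared 0 line(s) (total 0); column heights now [0 3 5 2 1 2], max=5
Drop 4: O rot0 at col 1 lands with bottom-row=5; cleared 0 line(s) (total 0); column heights now [0 7 7 2 1 2], max=7

Answer: ......
.##...
.##...
..#...
..#...
.##...
.###.#
..####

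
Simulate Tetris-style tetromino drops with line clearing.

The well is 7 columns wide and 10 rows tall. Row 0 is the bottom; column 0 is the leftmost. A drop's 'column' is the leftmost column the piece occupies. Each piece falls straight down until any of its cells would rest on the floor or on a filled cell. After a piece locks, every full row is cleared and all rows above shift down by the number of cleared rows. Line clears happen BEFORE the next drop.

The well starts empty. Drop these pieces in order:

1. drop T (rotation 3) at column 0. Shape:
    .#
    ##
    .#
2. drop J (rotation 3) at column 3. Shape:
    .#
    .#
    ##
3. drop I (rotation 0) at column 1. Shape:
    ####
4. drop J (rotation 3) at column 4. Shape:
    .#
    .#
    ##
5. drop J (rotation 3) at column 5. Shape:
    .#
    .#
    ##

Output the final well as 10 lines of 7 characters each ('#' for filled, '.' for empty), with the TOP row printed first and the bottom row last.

Drop 1: T rot3 at col 0 lands with bottom-row=0; cleared 0 line(s) (total 0); column heights now [2 3 0 0 0 0 0], max=3
Drop 2: J rot3 at col 3 lands with bottom-row=0; cleared 0 line(s) (total 0); column heights now [2 3 0 1 3 0 0], max=3
Drop 3: I rot0 at col 1 lands with bottom-row=3; cleared 0 line(s) (total 0); column heights now [2 4 4 4 4 0 0], max=4
Drop 4: J rot3 at col 4 lands with bottom-row=4; cleared 0 line(s) (total 0); column heights now [2 4 4 4 5 7 0], max=7
Drop 5: J rot3 at col 5 lands with bottom-row=7; cleared 0 line(s) (total 0); column heights now [2 4 4 4 5 8 10], max=10

Answer: ......#
......#
.....##
.....#.
.....#.
....##.
.####..
.#..#..
##..#..
.#.##..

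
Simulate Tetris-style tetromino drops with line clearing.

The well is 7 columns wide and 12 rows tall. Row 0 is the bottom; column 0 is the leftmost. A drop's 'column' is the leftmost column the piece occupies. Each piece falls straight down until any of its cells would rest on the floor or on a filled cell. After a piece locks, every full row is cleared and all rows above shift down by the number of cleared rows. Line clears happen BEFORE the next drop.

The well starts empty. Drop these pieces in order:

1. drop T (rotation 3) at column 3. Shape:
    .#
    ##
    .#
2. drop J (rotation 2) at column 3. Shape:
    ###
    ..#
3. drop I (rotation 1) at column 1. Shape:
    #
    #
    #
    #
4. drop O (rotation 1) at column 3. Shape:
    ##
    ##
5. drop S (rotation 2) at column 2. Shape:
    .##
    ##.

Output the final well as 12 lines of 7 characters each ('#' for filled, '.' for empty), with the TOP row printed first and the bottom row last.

Answer: .......
.......
.......
.......
...##..
..##...
...##..
...##..
.#.###.
.#..##.
.#.##..
.#..#..

Derivation:
Drop 1: T rot3 at col 3 lands with bottom-row=0; cleared 0 line(s) (total 0); column heights now [0 0 0 2 3 0 0], max=3
Drop 2: J rot2 at col 3 lands with bottom-row=2; cleared 0 line(s) (total 0); column heights now [0 0 0 4 4 4 0], max=4
Drop 3: I rot1 at col 1 lands with bottom-row=0; cleared 0 line(s) (total 0); column heights now [0 4 0 4 4 4 0], max=4
Drop 4: O rot1 at col 3 lands with bottom-row=4; cleared 0 line(s) (total 0); column heights now [0 4 0 6 6 4 0], max=6
Drop 5: S rot2 at col 2 lands with bottom-row=6; cleared 0 line(s) (total 0); column heights now [0 4 7 8 8 4 0], max=8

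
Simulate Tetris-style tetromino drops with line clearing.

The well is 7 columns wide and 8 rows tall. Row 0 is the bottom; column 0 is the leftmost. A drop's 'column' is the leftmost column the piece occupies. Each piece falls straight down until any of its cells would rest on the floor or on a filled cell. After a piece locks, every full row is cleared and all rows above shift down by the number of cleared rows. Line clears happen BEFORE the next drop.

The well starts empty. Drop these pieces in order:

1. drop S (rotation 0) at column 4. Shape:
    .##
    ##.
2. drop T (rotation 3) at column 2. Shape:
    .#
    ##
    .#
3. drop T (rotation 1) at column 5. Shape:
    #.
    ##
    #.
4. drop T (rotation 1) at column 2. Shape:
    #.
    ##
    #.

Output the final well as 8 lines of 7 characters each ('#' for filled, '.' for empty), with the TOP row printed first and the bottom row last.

Answer: .......
.......
.......
..#..#.
..##.##
..##.#.
..##.##
...###.

Derivation:
Drop 1: S rot0 at col 4 lands with bottom-row=0; cleared 0 line(s) (total 0); column heights now [0 0 0 0 1 2 2], max=2
Drop 2: T rot3 at col 2 lands with bottom-row=0; cleared 0 line(s) (total 0); column heights now [0 0 2 3 1 2 2], max=3
Drop 3: T rot1 at col 5 lands with bottom-row=2; cleared 0 line(s) (total 0); column heights now [0 0 2 3 1 5 4], max=5
Drop 4: T rot1 at col 2 lands with bottom-row=2; cleared 0 line(s) (total 0); column heights now [0 0 5 4 1 5 4], max=5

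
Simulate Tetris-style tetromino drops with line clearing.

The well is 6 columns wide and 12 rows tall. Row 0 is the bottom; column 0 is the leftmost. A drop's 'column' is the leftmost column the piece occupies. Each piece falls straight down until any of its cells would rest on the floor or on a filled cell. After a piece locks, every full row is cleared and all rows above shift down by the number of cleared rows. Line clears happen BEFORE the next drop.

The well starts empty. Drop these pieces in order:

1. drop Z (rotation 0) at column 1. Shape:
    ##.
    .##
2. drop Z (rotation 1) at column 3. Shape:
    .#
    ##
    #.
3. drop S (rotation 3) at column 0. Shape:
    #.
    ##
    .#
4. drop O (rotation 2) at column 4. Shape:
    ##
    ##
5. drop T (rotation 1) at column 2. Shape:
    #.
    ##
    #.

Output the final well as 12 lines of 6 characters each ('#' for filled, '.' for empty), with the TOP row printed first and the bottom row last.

Drop 1: Z rot0 at col 1 lands with bottom-row=0; cleared 0 line(s) (total 0); column heights now [0 2 2 1 0 0], max=2
Drop 2: Z rot1 at col 3 lands with bottom-row=1; cleared 0 line(s) (total 0); column heights now [0 2 2 3 4 0], max=4
Drop 3: S rot3 at col 0 lands with bottom-row=2; cleared 0 line(s) (total 0); column heights now [5 4 2 3 4 0], max=5
Drop 4: O rot2 at col 4 lands with bottom-row=4; cleared 0 line(s) (total 0); column heights now [5 4 2 3 6 6], max=6
Drop 5: T rot1 at col 2 lands with bottom-row=2; cleared 0 line(s) (total 0); column heights now [5 4 5 4 6 6], max=6

Answer: ......
......
......
......
......
......
....##
#.#.##
#####.
.####.
.###..
..##..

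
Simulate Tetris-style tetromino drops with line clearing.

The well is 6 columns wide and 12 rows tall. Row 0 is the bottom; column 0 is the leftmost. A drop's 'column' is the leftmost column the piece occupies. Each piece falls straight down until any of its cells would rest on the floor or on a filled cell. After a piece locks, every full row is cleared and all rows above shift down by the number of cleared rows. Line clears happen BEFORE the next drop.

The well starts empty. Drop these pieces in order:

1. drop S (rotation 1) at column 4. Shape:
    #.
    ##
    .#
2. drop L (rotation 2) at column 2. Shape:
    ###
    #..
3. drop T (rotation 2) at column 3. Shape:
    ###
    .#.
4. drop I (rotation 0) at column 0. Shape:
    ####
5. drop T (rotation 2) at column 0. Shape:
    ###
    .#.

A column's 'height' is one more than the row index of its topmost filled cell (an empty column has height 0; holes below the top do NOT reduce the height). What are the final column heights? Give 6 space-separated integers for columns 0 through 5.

Answer: 9 9 9 7 6 6

Derivation:
Drop 1: S rot1 at col 4 lands with bottom-row=0; cleared 0 line(s) (total 0); column heights now [0 0 0 0 3 2], max=3
Drop 2: L rot2 at col 2 lands with bottom-row=2; cleared 0 line(s) (total 0); column heights now [0 0 4 4 4 2], max=4
Drop 3: T rot2 at col 3 lands with bottom-row=4; cleared 0 line(s) (total 0); column heights now [0 0 4 6 6 6], max=6
Drop 4: I rot0 at col 0 lands with bottom-row=6; cleared 0 line(s) (total 0); column heights now [7 7 7 7 6 6], max=7
Drop 5: T rot2 at col 0 lands with bottom-row=7; cleared 0 line(s) (total 0); column heights now [9 9 9 7 6 6], max=9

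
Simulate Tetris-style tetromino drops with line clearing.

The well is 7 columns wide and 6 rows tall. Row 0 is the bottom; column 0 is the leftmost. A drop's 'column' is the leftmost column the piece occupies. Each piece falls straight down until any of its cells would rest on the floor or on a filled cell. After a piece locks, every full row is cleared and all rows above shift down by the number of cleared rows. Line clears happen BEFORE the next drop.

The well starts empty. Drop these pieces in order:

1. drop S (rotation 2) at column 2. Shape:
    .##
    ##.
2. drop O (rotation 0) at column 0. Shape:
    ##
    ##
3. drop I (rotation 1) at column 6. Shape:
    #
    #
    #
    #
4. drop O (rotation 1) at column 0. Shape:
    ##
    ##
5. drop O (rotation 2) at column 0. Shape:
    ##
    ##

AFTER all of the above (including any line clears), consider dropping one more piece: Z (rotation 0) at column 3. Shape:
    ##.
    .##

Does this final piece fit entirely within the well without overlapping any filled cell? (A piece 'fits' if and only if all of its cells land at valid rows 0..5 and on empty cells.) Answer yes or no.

Answer: yes

Derivation:
Drop 1: S rot2 at col 2 lands with bottom-row=0; cleared 0 line(s) (total 0); column heights now [0 0 1 2 2 0 0], max=2
Drop 2: O rot0 at col 0 lands with bottom-row=0; cleared 0 line(s) (total 0); column heights now [2 2 1 2 2 0 0], max=2
Drop 3: I rot1 at col 6 lands with bottom-row=0; cleared 0 line(s) (total 0); column heights now [2 2 1 2 2 0 4], max=4
Drop 4: O rot1 at col 0 lands with bottom-row=2; cleared 0 line(s) (total 0); column heights now [4 4 1 2 2 0 4], max=4
Drop 5: O rot2 at col 0 lands with bottom-row=4; cleared 0 line(s) (total 0); column heights now [6 6 1 2 2 0 4], max=6
Test piece Z rot0 at col 3 (width 3): heights before test = [6 6 1 2 2 0 4]; fits = True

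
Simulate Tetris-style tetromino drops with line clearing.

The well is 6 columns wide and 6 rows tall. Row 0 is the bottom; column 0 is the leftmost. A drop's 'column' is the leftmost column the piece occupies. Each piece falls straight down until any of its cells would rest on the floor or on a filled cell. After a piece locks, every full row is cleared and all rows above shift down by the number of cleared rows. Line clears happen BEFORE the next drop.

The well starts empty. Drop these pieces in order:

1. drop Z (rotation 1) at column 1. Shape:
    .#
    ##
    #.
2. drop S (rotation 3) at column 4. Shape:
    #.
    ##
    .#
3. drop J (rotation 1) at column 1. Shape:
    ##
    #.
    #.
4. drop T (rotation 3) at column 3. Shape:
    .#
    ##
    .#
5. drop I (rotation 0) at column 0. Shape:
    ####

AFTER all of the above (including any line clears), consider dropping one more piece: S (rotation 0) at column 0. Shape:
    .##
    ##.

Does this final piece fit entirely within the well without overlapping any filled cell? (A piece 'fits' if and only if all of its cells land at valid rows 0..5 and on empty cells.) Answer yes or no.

Answer: no

Derivation:
Drop 1: Z rot1 at col 1 lands with bottom-row=0; cleared 0 line(s) (total 0); column heights now [0 2 3 0 0 0], max=3
Drop 2: S rot3 at col 4 lands with bottom-row=0; cleared 0 line(s) (total 0); column heights now [0 2 3 0 3 2], max=3
Drop 3: J rot1 at col 1 lands with bottom-row=2; cleared 0 line(s) (total 0); column heights now [0 5 5 0 3 2], max=5
Drop 4: T rot3 at col 3 lands with bottom-row=3; cleared 0 line(s) (total 0); column heights now [0 5 5 5 6 2], max=6
Drop 5: I rot0 at col 0 lands with bottom-row=5; cleared 0 line(s) (total 0); column heights now [6 6 6 6 6 2], max=6
Test piece S rot0 at col 0 (width 3): heights before test = [6 6 6 6 6 2]; fits = False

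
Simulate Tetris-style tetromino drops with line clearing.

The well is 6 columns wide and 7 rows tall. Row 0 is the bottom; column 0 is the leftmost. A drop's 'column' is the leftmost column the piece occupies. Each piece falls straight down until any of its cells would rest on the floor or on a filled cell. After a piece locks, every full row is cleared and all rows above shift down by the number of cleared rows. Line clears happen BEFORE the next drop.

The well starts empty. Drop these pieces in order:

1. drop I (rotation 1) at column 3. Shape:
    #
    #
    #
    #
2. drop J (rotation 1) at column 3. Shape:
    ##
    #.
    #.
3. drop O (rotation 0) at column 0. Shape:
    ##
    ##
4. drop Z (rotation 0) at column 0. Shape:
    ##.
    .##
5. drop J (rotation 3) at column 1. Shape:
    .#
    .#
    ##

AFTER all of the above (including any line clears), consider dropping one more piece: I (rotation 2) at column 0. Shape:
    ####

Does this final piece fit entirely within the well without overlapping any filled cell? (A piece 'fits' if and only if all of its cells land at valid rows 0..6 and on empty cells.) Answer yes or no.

Answer: no

Derivation:
Drop 1: I rot1 at col 3 lands with bottom-row=0; cleared 0 line(s) (total 0); column heights now [0 0 0 4 0 0], max=4
Drop 2: J rot1 at col 3 lands with bottom-row=4; cleared 0 line(s) (total 0); column heights now [0 0 0 7 7 0], max=7
Drop 3: O rot0 at col 0 lands with bottom-row=0; cleared 0 line(s) (total 0); column heights now [2 2 0 7 7 0], max=7
Drop 4: Z rot0 at col 0 lands with bottom-row=2; cleared 0 line(s) (total 0); column heights now [4 4 3 7 7 0], max=7
Drop 5: J rot3 at col 1 lands with bottom-row=4; cleared 0 line(s) (total 0); column heights now [4 5 7 7 7 0], max=7
Test piece I rot2 at col 0 (width 4): heights before test = [4 5 7 7 7 0]; fits = False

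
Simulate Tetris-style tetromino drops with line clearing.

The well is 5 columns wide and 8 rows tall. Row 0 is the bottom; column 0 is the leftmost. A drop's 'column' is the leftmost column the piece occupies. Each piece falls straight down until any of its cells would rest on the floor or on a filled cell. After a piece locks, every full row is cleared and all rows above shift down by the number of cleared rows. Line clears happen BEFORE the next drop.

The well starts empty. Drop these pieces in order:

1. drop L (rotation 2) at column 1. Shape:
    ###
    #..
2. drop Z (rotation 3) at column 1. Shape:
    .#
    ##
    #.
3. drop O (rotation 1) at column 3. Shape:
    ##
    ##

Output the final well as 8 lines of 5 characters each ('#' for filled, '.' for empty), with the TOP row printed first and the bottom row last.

Drop 1: L rot2 at col 1 lands with bottom-row=0; cleared 0 line(s) (total 0); column heights now [0 2 2 2 0], max=2
Drop 2: Z rot3 at col 1 lands with bottom-row=2; cleared 0 line(s) (total 0); column heights now [0 4 5 2 0], max=5
Drop 3: O rot1 at col 3 lands with bottom-row=2; cleared 0 line(s) (total 0); column heights now [0 4 5 4 4], max=5

Answer: .....
.....
.....
..#..
.####
.#.##
.###.
.#...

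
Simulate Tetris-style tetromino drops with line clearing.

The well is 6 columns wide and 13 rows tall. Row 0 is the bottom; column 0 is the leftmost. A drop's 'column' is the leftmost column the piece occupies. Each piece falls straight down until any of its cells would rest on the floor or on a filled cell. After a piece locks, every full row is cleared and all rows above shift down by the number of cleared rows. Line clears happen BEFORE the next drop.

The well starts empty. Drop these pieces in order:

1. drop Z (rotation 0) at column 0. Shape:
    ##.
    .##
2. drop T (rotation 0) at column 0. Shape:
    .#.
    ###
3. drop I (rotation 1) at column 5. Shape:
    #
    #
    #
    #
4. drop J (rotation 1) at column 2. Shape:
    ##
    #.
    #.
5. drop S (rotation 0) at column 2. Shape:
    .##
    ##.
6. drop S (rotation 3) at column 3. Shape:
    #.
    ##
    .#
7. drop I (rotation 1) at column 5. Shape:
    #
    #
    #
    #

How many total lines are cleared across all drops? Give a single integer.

Drop 1: Z rot0 at col 0 lands with bottom-row=0; cleared 0 line(s) (total 0); column heights now [2 2 1 0 0 0], max=2
Drop 2: T rot0 at col 0 lands with bottom-row=2; cleared 0 line(s) (total 0); column heights now [3 4 3 0 0 0], max=4
Drop 3: I rot1 at col 5 lands with bottom-row=0; cleared 0 line(s) (total 0); column heights now [3 4 3 0 0 4], max=4
Drop 4: J rot1 at col 2 lands with bottom-row=3; cleared 0 line(s) (total 0); column heights now [3 4 6 6 0 4], max=6
Drop 5: S rot0 at col 2 lands with bottom-row=6; cleared 0 line(s) (total 0); column heights now [3 4 7 8 8 4], max=8
Drop 6: S rot3 at col 3 lands with bottom-row=8; cleared 0 line(s) (total 0); column heights now [3 4 7 11 10 4], max=11
Drop 7: I rot1 at col 5 lands with bottom-row=4; cleared 0 line(s) (total 0); column heights now [3 4 7 11 10 8], max=11

Answer: 0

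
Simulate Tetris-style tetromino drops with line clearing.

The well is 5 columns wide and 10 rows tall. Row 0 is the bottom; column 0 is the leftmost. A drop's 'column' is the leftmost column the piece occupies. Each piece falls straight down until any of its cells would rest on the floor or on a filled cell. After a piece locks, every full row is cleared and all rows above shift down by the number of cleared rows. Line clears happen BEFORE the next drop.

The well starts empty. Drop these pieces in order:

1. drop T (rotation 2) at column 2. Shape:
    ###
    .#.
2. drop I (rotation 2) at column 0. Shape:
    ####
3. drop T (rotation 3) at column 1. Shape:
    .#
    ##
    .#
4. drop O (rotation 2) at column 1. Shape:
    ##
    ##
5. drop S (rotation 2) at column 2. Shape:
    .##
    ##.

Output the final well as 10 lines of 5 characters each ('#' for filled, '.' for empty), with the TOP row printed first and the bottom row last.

Answer: ...##
..##.
.##..
.##..
..#..
.##..
..#..
####.
..###
...#.

Derivation:
Drop 1: T rot2 at col 2 lands with bottom-row=0; cleared 0 line(s) (total 0); column heights now [0 0 2 2 2], max=2
Drop 2: I rot2 at col 0 lands with bottom-row=2; cleared 0 line(s) (total 0); column heights now [3 3 3 3 2], max=3
Drop 3: T rot3 at col 1 lands with bottom-row=3; cleared 0 line(s) (total 0); column heights now [3 5 6 3 2], max=6
Drop 4: O rot2 at col 1 lands with bottom-row=6; cleared 0 line(s) (total 0); column heights now [3 8 8 3 2], max=8
Drop 5: S rot2 at col 2 lands with bottom-row=8; cleared 0 line(s) (total 0); column heights now [3 8 9 10 10], max=10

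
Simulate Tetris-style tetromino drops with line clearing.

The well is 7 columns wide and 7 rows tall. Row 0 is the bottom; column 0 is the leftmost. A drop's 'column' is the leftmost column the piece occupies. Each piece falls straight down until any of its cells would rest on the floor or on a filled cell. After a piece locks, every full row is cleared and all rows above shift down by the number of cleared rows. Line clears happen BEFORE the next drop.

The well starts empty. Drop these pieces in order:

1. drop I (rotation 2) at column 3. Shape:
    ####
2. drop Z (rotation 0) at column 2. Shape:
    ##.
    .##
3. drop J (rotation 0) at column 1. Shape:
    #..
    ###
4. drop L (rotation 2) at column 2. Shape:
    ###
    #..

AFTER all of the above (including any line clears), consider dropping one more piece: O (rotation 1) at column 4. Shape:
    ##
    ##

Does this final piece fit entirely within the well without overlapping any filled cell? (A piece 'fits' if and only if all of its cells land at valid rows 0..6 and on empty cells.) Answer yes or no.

Answer: no

Derivation:
Drop 1: I rot2 at col 3 lands with bottom-row=0; cleared 0 line(s) (total 0); column heights now [0 0 0 1 1 1 1], max=1
Drop 2: Z rot0 at col 2 lands with bottom-row=1; cleared 0 line(s) (total 0); column heights now [0 0 3 3 2 1 1], max=3
Drop 3: J rot0 at col 1 lands with bottom-row=3; cleared 0 line(s) (total 0); column heights now [0 5 4 4 2 1 1], max=5
Drop 4: L rot2 at col 2 lands with bottom-row=4; cleared 0 line(s) (total 0); column heights now [0 5 6 6 6 1 1], max=6
Test piece O rot1 at col 4 (width 2): heights before test = [0 5 6 6 6 1 1]; fits = False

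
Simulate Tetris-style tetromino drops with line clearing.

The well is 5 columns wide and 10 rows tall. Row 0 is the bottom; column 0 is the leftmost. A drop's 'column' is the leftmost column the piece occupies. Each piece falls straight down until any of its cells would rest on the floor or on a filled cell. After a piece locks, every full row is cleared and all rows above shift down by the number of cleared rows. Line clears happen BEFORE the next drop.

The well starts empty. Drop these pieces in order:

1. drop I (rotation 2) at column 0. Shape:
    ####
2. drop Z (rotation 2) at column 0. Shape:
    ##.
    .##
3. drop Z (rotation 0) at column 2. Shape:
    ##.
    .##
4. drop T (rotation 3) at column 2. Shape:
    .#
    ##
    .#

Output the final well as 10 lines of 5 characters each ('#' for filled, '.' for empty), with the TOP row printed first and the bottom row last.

Answer: .....
.....
.....
.....
...#.
..##.
...#.
####.
.####
####.

Derivation:
Drop 1: I rot2 at col 0 lands with bottom-row=0; cleared 0 line(s) (total 0); column heights now [1 1 1 1 0], max=1
Drop 2: Z rot2 at col 0 lands with bottom-row=1; cleared 0 line(s) (total 0); column heights now [3 3 2 1 0], max=3
Drop 3: Z rot0 at col 2 lands with bottom-row=1; cleared 0 line(s) (total 0); column heights now [3 3 3 3 2], max=3
Drop 4: T rot3 at col 2 lands with bottom-row=3; cleared 0 line(s) (total 0); column heights now [3 3 5 6 2], max=6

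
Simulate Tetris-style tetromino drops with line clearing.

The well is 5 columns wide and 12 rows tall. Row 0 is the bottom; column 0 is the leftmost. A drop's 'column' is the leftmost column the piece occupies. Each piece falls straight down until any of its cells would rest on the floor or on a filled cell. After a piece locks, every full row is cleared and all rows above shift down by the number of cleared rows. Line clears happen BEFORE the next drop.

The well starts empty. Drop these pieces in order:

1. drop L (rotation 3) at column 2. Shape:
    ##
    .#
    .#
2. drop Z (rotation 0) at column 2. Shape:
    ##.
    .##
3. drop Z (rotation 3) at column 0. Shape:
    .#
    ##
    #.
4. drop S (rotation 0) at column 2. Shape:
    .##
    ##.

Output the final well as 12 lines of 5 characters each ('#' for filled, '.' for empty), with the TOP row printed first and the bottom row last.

Answer: .....
.....
.....
.....
.....
...##
..##.
..##.
...##
.###.
##.#.
#..#.

Derivation:
Drop 1: L rot3 at col 2 lands with bottom-row=0; cleared 0 line(s) (total 0); column heights now [0 0 3 3 0], max=3
Drop 2: Z rot0 at col 2 lands with bottom-row=3; cleared 0 line(s) (total 0); column heights now [0 0 5 5 4], max=5
Drop 3: Z rot3 at col 0 lands with bottom-row=0; cleared 0 line(s) (total 0); column heights now [2 3 5 5 4], max=5
Drop 4: S rot0 at col 2 lands with bottom-row=5; cleared 0 line(s) (total 0); column heights now [2 3 6 7 7], max=7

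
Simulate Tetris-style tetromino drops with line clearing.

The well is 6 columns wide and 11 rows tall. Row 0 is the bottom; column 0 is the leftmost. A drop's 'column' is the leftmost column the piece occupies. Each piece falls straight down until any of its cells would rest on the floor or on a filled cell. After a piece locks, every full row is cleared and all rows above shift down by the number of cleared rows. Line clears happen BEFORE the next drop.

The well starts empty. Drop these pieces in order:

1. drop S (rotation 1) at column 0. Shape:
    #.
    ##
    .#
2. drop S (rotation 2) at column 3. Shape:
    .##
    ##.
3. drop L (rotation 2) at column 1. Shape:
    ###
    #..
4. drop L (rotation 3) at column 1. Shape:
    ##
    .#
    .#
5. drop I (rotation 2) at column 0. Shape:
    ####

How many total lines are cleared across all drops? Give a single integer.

Answer: 0

Derivation:
Drop 1: S rot1 at col 0 lands with bottom-row=0; cleared 0 line(s) (total 0); column heights now [3 2 0 0 0 0], max=3
Drop 2: S rot2 at col 3 lands with bottom-row=0; cleared 0 line(s) (total 0); column heights now [3 2 0 1 2 2], max=3
Drop 3: L rot2 at col 1 lands with bottom-row=2; cleared 0 line(s) (total 0); column heights now [3 4 4 4 2 2], max=4
Drop 4: L rot3 at col 1 lands with bottom-row=4; cleared 0 line(s) (total 0); column heights now [3 7 7 4 2 2], max=7
Drop 5: I rot2 at col 0 lands with bottom-row=7; cleared 0 line(s) (total 0); column heights now [8 8 8 8 2 2], max=8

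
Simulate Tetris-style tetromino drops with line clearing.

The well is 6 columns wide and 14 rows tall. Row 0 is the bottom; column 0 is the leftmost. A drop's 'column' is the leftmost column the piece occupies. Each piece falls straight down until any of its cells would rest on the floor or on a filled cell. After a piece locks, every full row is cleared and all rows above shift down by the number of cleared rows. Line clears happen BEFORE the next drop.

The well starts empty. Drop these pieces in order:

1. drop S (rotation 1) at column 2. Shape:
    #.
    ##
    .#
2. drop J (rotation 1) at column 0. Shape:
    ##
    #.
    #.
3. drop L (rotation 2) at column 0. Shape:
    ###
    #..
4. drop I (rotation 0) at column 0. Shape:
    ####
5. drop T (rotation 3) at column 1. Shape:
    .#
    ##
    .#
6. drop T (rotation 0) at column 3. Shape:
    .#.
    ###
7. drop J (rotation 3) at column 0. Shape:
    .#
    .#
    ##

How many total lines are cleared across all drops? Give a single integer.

Answer: 0

Derivation:
Drop 1: S rot1 at col 2 lands with bottom-row=0; cleared 0 line(s) (total 0); column heights now [0 0 3 2 0 0], max=3
Drop 2: J rot1 at col 0 lands with bottom-row=0; cleared 0 line(s) (total 0); column heights now [3 3 3 2 0 0], max=3
Drop 3: L rot2 at col 0 lands with bottom-row=3; cleared 0 line(s) (total 0); column heights now [5 5 5 2 0 0], max=5
Drop 4: I rot0 at col 0 lands with bottom-row=5; cleared 0 line(s) (total 0); column heights now [6 6 6 6 0 0], max=6
Drop 5: T rot3 at col 1 lands with bottom-row=6; cleared 0 line(s) (total 0); column heights now [6 8 9 6 0 0], max=9
Drop 6: T rot0 at col 3 lands with bottom-row=6; cleared 0 line(s) (total 0); column heights now [6 8 9 7 8 7], max=9
Drop 7: J rot3 at col 0 lands with bottom-row=8; cleared 0 line(s) (total 0); column heights now [9 11 9 7 8 7], max=11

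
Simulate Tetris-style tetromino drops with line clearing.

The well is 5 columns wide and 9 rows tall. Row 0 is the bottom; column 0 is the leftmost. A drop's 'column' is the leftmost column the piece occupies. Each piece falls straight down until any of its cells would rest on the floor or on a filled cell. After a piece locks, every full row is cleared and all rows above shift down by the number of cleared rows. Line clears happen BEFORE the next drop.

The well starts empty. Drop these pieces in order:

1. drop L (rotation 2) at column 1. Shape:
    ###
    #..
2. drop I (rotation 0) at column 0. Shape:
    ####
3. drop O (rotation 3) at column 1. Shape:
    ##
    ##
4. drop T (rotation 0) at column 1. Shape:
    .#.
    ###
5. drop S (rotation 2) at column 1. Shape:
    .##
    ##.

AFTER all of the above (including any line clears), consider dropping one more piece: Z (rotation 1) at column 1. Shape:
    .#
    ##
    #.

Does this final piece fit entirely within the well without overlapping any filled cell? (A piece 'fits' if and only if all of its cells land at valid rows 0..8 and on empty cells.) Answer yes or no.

Drop 1: L rot2 at col 1 lands with bottom-row=0; cleared 0 line(s) (total 0); column heights now [0 2 2 2 0], max=2
Drop 2: I rot0 at col 0 lands with bottom-row=2; cleared 0 line(s) (total 0); column heights now [3 3 3 3 0], max=3
Drop 3: O rot3 at col 1 lands with bottom-row=3; cleared 0 line(s) (total 0); column heights now [3 5 5 3 0], max=5
Drop 4: T rot0 at col 1 lands with bottom-row=5; cleared 0 line(s) (total 0); column heights now [3 6 7 6 0], max=7
Drop 5: S rot2 at col 1 lands with bottom-row=7; cleared 0 line(s) (total 0); column heights now [3 8 9 9 0], max=9
Test piece Z rot1 at col 1 (width 2): heights before test = [3 8 9 9 0]; fits = False

Answer: no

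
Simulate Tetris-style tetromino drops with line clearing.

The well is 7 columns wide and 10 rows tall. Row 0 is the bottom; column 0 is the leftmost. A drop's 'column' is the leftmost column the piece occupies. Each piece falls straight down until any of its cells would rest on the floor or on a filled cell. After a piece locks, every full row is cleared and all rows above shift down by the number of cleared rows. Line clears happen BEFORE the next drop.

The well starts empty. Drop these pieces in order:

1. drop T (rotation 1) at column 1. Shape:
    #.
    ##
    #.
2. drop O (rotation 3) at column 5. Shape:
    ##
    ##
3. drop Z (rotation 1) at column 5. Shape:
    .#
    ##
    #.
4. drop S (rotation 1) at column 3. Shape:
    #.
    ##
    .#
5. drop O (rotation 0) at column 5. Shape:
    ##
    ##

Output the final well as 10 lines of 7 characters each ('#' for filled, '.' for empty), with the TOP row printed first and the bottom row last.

Drop 1: T rot1 at col 1 lands with bottom-row=0; cleared 0 line(s) (total 0); column heights now [0 3 2 0 0 0 0], max=3
Drop 2: O rot3 at col 5 lands with bottom-row=0; cleared 0 line(s) (total 0); column heights now [0 3 2 0 0 2 2], max=3
Drop 3: Z rot1 at col 5 lands with bottom-row=2; cleared 0 line(s) (total 0); column heights now [0 3 2 0 0 4 5], max=5
Drop 4: S rot1 at col 3 lands with bottom-row=0; cleared 0 line(s) (total 0); column heights now [0 3 2 3 2 4 5], max=5
Drop 5: O rot0 at col 5 lands with bottom-row=5; cleared 0 line(s) (total 0); column heights now [0 3 2 3 2 7 7], max=7

Answer: .......
.......
.......
.....##
.....##
......#
.....##
.#.#.#.
.######
.#..###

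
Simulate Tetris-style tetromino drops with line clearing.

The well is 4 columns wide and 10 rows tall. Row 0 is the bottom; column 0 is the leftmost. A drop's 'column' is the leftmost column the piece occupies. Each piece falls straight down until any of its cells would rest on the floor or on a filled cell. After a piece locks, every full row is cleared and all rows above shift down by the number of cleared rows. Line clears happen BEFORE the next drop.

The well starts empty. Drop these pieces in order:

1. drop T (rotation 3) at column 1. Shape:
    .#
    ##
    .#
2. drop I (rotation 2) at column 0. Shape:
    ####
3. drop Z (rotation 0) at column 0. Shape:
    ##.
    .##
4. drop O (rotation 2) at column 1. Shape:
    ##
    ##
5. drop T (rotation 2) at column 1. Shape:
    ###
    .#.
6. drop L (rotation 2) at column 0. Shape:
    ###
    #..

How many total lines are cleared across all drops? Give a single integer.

Drop 1: T rot3 at col 1 lands with bottom-row=0; cleared 0 line(s) (total 0); column heights now [0 2 3 0], max=3
Drop 2: I rot2 at col 0 lands with bottom-row=3; cleared 1 line(s) (total 1); column heights now [0 2 3 0], max=3
Drop 3: Z rot0 at col 0 lands with bottom-row=3; cleared 0 line(s) (total 1); column heights now [5 5 4 0], max=5
Drop 4: O rot2 at col 1 lands with bottom-row=5; cleared 0 line(s) (total 1); column heights now [5 7 7 0], max=7
Drop 5: T rot2 at col 1 lands with bottom-row=7; cleared 0 line(s) (total 1); column heights now [5 9 9 9], max=9
Drop 6: L rot2 at col 0 lands with bottom-row=8; cleared 1 line(s) (total 2); column heights now [9 9 9 0], max=9

Answer: 2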